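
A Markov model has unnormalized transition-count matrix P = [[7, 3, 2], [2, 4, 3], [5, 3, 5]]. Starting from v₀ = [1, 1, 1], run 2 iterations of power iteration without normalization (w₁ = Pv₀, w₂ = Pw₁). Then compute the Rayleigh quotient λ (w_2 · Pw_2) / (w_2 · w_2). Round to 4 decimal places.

w1 = Pv₀ = (7·1 + 3·1 + 2·1; 2·1 + 4·1 + 3·1; 5·1 + 3·1 + 5·1) = (12, 9, 13)
w2 = Pw1 = (7·12 + 3·9 + 2·13; 2·12 + 4·9 + 3·13; 5·12 + 3·9 + 5·13) = (137, 99, 152)
Pw2 = (1560, 1126, 1742)
w2·Pw2 = 137·1560 + 99·1126 + 152·1742 = 589978; w2·w2 = 137·137 + 99·99 + 152·152 = 51674
λ ≈ 589978/51674 = 11.4173

11.4173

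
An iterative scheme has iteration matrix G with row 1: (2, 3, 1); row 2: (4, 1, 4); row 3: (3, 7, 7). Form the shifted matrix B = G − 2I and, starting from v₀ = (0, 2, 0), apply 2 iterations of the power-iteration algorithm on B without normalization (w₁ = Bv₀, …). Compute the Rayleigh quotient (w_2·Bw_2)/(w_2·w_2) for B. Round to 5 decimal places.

μ ≈ 7.69439

B = G − 2I has rows (0, 3, 1); (4, -1, 4); (3, 7, 5)
w1 = Bv₀ = (0·0 + 3·2 + 1·0; 4·0 + (-1)·2 + 4·0; 3·0 + 7·2 + 5·0) = (6, -2, 14)
w2 = Bw1 = (0·6 + 3·(-2) + 1·14; 4·6 + (-1)·(-2) + 4·14; 3·6 + 7·(-2) + 5·14) = (8, 82, 74)
Bw2 = (320, 246, 968)
w2·Bw2 = 94364; w2·w2 = 12264; μ ≈ 94364/12264 = 7.69439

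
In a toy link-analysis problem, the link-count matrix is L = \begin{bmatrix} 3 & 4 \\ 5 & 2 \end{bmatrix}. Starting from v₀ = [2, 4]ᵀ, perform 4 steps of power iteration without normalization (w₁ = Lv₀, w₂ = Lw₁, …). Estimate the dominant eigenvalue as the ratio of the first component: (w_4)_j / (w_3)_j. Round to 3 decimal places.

w1 = Lv₀ = (22, 18)
w2 = Lw1 = (138, 146)
w3 = Lw2 = (998, 982)
w4 = Lw3 = (6922, 6954)
Ratio at component: 6922 / 998 = 6.936

λ ≈ 6.936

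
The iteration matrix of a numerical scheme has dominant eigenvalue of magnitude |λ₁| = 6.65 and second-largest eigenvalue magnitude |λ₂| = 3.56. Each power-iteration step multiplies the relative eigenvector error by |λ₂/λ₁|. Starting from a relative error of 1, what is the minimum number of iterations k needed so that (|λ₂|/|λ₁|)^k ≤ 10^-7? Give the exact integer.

|λ₂/λ₁| = 3.56/6.65 = 0.53534
Need k ≥ ln(10^-7) / ln(0.53534) = -16.1181 / -0.6249 ≈ 25.795
Smallest integer k satisfying the bound: 26

26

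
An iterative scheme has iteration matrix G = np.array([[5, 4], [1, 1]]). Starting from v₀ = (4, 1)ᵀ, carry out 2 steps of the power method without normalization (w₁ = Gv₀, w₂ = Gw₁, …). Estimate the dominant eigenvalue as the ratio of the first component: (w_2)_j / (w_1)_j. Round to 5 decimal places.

5.83333

w1 = Gv₀ = (24, 5)
w2 = Gw1 = (140, 29)
Ratio at component: 140 / 24 = 5.83333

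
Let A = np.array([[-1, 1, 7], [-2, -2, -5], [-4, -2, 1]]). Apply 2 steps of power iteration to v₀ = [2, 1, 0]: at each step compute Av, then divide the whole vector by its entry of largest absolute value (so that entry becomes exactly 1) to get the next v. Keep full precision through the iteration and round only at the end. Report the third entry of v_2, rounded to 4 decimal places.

-0.0800

Av0 = (-1.00000, -6.00000, -10.00000); divide by -10.00000 → v1 = (0.10000, 0.60000, 1.00000)
Av1 = (7.50000, -6.40000, -0.60000); divide by 7.50000 → v2 = (1.00000, -0.85333, -0.08000)
Requested entry of v2: 6/-75 = -0.0800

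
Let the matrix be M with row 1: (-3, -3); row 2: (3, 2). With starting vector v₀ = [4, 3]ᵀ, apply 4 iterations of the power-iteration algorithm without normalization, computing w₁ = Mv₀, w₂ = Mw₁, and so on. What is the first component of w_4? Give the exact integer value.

w1 = Mv₀ = (-21, 18)
w2 = Mw1 = (9, -27)
w3 = Mw2 = (54, -27)
w4 = Mw3 = (-81, 108)
The requested component of w4 is -81.

-81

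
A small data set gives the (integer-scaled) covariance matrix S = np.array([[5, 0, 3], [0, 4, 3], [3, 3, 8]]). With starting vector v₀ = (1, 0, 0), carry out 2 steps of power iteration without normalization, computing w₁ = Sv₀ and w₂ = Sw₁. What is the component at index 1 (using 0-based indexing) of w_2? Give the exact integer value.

w1 = Sv₀ = (5, 0, 3)
w2 = Sw1 = (34, 9, 39)
The requested component of w2 is 9.

9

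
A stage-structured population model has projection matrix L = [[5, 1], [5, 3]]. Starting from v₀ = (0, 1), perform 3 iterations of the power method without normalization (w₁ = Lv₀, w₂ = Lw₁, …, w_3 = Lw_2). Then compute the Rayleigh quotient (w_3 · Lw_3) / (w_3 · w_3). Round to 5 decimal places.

w1 = Lv₀ = (1, 3)
w2 = Lw1 = (8, 14)
w3 = Lw2 = (54, 82)
Lw3 = (352, 516)
w3·Lw3 = 54·352 + 82·516 = 61320; w3·w3 = 54·54 + 82·82 = 9640
λ ≈ 61320/9640 = 6.36100

6.36100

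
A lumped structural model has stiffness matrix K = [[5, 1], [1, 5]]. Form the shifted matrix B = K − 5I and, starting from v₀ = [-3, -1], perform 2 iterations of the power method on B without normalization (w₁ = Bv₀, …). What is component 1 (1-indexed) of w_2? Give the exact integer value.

B = K − 5I has rows (0, 1); (1, 0)
w1 = Bv₀ = (-1, -3)
w2 = Bw1 = (-3, -1)
Requested component of w2: -3

-3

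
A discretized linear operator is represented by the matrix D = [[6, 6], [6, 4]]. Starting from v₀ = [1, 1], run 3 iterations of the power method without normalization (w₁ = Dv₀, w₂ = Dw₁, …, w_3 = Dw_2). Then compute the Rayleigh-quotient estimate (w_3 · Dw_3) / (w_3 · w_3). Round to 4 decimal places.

11.0828

w1 = Dv₀ = (6·1 + 6·1; 6·1 + 4·1) = (12, 10)
w2 = Dw1 = (6·12 + 6·10; 6·12 + 4·10) = (132, 112)
w3 = Dw2 = (1464, 1240)
Dw3 = (16224, 13744)
w3·Dw3 = 1464·16224 + 1240·13744 = 40794496; w3·w3 = 1464·1464 + 1240·1240 = 3680896
λ ≈ 40794496/3680896 = 11.0828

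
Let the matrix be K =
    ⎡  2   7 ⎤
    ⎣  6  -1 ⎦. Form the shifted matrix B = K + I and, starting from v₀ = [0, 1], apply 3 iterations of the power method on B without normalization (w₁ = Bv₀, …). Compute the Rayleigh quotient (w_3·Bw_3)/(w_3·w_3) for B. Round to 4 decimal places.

B = K + I has rows (3, 7); (6, 0)
w1 = Bv₀ = (3·0 + 7·1; 6·0 + 0·1) = (7, 0)
w2 = Bw1 = (3·7 + 7·0; 6·7 + 0·0) = (21, 42)
w3 = Bw2 = (357, 126)
Bw3 = (1953, 2142)
w3·Bw3 = 967113; w3·w3 = 143325; μ ≈ 967113/143325 = 6.7477

μ ≈ 6.7477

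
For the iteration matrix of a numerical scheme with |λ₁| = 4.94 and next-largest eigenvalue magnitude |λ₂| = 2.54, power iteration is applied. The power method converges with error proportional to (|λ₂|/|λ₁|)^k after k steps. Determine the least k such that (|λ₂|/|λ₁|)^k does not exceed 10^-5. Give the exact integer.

18

|λ₂/λ₁| = 2.54/4.94 = 0.51417
Need k ≥ ln(10^-5) / ln(0.51417) = -11.5129 / -0.6652 ≈ 17.307
Smallest integer k satisfying the bound: 18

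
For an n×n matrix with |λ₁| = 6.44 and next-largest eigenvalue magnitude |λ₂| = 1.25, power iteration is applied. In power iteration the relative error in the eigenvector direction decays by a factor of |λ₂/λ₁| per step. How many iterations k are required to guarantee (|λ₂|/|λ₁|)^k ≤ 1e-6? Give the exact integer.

|λ₂/λ₁| = 1.25/6.44 = 0.19410
Need k ≥ ln(1e-6) / ln(0.19410) = -13.8155 / -1.6394 ≈ 8.427
Smallest integer k satisfying the bound: 9

9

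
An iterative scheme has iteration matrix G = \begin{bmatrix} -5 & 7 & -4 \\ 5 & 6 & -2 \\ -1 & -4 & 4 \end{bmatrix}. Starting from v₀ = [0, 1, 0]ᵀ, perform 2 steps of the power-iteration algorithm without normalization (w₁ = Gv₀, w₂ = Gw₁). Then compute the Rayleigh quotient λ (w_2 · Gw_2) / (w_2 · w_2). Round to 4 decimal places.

w1 = Gv₀ = ((-5)·0 + 7·1 + (-4)·0; 5·0 + 6·1 + (-2)·0; (-1)·0 + (-4)·1 + 4·0) = (7, 6, -4)
w2 = Gw1 = ((-5)·7 + 7·6 + (-4)·(-4); 5·7 + 6·6 + (-2)·(-4); (-1)·7 + (-4)·6 + 4·(-4)) = (23, 79, -47)
Gw2 = (626, 683, -527)
w2·Gw2 = 23·626 + 79·683 + (-47)·(-527) = 93124; w2·w2 = 23·23 + 79·79 + (-47)·(-47) = 8979
λ ≈ 93124/8979 = 10.3713

10.3713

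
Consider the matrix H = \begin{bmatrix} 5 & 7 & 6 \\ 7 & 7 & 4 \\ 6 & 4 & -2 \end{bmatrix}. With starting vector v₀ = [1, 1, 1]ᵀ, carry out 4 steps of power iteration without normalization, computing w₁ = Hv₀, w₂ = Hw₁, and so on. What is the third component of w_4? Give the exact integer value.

w1 = Hv₀ = (5·1 + 7·1 + 6·1; 7·1 + 7·1 + 4·1; 6·1 + 4·1 + (-2)·1) = (18, 18, 8)
w2 = Hw1 = (5·18 + 7·18 + 6·8; 7·18 + 7·18 + 4·8; 6·18 + 4·18 + (-2)·8) = (264, 284, 164)
w3 = Hw2 = (4292, 4492, 2392)
w4 = Hw3 = (67256, 71056, 38936)
The requested component of w4 is 38936.

38936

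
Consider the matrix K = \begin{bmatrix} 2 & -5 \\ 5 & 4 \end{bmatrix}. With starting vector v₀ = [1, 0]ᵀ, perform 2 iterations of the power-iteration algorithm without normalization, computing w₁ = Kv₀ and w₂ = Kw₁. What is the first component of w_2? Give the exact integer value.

-21

w1 = Kv₀ = (2, 5)
w2 = Kw1 = (-21, 30)
The requested component of w2 is -21.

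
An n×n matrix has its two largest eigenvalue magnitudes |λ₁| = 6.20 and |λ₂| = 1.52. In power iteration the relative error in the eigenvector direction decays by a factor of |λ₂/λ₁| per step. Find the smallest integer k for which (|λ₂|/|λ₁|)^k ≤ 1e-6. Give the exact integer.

|λ₂/λ₁| = 1.52/6.20 = 0.24516
Need k ≥ ln(1e-6) / ln(0.24516) = -13.8155 / -1.4058 ≈ 9.827
Smallest integer k satisfying the bound: 10

10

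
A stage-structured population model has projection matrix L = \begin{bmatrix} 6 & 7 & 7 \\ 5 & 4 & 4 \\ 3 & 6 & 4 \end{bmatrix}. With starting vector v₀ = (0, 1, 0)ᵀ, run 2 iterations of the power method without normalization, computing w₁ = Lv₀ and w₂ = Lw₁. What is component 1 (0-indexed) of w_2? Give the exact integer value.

w1 = Lv₀ = (6·0 + 7·1 + 7·0; 5·0 + 4·1 + 4·0; 3·0 + 6·1 + 4·0) = (7, 4, 6)
w2 = Lw1 = (6·7 + 7·4 + 7·6; 5·7 + 4·4 + 4·6; 3·7 + 6·4 + 4·6) = (112, 75, 69)
The requested component of w2 is 75.

75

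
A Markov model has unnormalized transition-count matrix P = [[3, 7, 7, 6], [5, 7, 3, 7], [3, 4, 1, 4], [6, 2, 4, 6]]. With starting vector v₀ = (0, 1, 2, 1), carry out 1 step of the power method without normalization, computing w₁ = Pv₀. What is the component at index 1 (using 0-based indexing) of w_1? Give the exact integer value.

w1 = Pv₀ = (27, 20, 10, 16)
The requested component of w1 is 20.

20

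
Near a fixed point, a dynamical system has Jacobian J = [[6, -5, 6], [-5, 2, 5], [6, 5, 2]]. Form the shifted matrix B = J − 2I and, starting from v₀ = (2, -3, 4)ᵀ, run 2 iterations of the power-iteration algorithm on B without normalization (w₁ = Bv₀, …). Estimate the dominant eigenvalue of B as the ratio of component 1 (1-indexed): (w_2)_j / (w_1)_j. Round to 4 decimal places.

B = J − 2I has rows (4, -5, 6); (-5, 0, 5); (6, 5, 0)
w1 = Bv₀ = (4·2 + (-5)·(-3) + 6·4; (-5)·2 + 0·(-3) + 5·4; 6·2 + 5·(-3) + 0·4) = (47, 10, -3)
w2 = Bw1 = (4·47 + (-5)·10 + 6·(-3); (-5)·47 + 0·10 + 5·(-3); 6·47 + 5·10 + 0·(-3)) = (120, -250, 332)
Ratio: 120/47 = 2.5532

2.5532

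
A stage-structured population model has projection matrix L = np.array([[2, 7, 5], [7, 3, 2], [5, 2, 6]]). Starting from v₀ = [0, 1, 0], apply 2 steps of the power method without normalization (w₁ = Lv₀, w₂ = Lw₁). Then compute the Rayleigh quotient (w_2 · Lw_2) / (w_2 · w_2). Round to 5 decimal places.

12.50173

w1 = Lv₀ = (2·0 + 7·1 + 5·0; 7·0 + 3·1 + 2·0; 5·0 + 2·1 + 6·0) = (7, 3, 2)
w2 = Lw1 = (2·7 + 7·3 + 5·2; 7·7 + 3·3 + 2·2; 5·7 + 2·3 + 6·2) = (45, 62, 53)
Lw2 = (789, 607, 667)
w2·Lw2 = 45·789 + 62·607 + 53·667 = 108490; w2·w2 = 45·45 + 62·62 + 53·53 = 8678
λ ≈ 108490/8678 = 12.50173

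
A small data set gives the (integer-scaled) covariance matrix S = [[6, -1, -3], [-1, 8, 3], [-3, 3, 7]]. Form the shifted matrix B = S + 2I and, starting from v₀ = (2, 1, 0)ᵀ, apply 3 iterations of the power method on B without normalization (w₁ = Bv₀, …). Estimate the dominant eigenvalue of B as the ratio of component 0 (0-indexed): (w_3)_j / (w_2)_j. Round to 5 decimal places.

B = S + 2I has rows (8, -1, -3); (-1, 10, 3); (-3, 3, 9)
w1 = Bv₀ = (8·2 + (-1)·1 + (-3)·0; (-1)·2 + 10·1 + 3·0; (-3)·2 + 3·1 + 9·0) = (15, 8, -3)
w2 = Bw1 = (8·15 + (-1)·8 + (-3)·(-3); (-1)·15 + 10·8 + 3·(-3); (-3)·15 + 3·8 + 9·(-3)) = (121, 56, -48)
w3 = Bw2 = (1056, 295, -627)
Ratio: 1056/121 = 8.72727

μ ≈ 8.72727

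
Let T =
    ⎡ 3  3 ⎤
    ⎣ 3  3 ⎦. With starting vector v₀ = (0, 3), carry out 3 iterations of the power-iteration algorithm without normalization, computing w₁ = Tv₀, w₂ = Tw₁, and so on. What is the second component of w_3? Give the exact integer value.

324

w1 = Tv₀ = (9, 9)
w2 = Tw1 = (54, 54)
w3 = Tw2 = (324, 324)
The requested component of w3 is 324.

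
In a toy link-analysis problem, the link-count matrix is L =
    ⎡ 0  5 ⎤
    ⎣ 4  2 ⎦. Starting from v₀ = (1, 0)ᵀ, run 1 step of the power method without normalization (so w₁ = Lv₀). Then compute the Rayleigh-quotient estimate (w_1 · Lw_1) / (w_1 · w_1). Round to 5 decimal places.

λ ≈ 2.00000

w1 = Lv₀ = (0·1 + 5·0; 4·1 + 2·0) = (0, 4)
Lw1 = (20, 8)
w1·Lw1 = 0·20 + 4·8 = 32; w1·w1 = 0·0 + 4·4 = 16
λ ≈ 32/16 = 2.00000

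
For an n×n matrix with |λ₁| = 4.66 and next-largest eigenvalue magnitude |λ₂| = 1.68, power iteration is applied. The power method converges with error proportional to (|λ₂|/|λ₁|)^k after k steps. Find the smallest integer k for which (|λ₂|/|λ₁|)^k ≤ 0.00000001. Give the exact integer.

|λ₂/λ₁| = 1.68/4.66 = 0.36052
Need k ≥ ln(0.00000001) / ln(0.36052) = -18.4207 / -1.0202 ≈ 18.056
Smallest integer k satisfying the bound: 19

19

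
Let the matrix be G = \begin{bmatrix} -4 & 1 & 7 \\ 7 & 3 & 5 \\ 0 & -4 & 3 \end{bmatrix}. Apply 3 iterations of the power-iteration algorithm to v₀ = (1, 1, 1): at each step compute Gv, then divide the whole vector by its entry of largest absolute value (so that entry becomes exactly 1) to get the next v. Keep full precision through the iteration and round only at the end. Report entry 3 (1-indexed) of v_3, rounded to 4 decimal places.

1.0000

Gv0 = (4.00000, 15.00000, -1.00000); divide by 15.00000 → v1 = (0.26667, 1.00000, -0.06667)
Gv1 = (-0.53333, 4.53333, -4.20000); divide by 4.53333 → v2 = (-0.11765, 1.00000, -0.92647)
Gv2 = (-5.01471, -2.45588, -6.77941); divide by -6.77941 → v3 = (0.73970, 0.36226, 1.00000)
Requested entry of v3: -461/-461 = 1.0000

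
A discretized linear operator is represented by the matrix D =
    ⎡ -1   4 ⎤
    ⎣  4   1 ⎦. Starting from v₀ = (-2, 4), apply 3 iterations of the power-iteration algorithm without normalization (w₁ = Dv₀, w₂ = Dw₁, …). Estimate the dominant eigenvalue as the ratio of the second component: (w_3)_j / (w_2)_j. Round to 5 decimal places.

w1 = Dv₀ = ((-1)·(-2) + 4·4; 4·(-2) + 1·4) = (18, -4)
w2 = Dw1 = ((-1)·18 + 4·(-4); 4·18 + 1·(-4)) = (-34, 68)
w3 = Dw2 = (306, -68)
Ratio at component: -68 / 68 = -1.00000

-1.00000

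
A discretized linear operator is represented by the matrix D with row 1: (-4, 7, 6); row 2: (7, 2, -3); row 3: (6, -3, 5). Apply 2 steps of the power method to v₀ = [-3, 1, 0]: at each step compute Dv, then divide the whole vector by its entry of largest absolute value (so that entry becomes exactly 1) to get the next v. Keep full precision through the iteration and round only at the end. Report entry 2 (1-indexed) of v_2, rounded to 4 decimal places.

-0.4716

Dv0 = (19.00000, -19.00000, -21.00000); divide by -21.00000 → v1 = (-0.90476, 0.90476, 1.00000)
Dv1 = (15.95238, -7.52381, -3.14286); divide by 15.95238 → v2 = (1.00000, -0.47164, -0.19701)
Requested entry of v2: 158/-335 = -0.4716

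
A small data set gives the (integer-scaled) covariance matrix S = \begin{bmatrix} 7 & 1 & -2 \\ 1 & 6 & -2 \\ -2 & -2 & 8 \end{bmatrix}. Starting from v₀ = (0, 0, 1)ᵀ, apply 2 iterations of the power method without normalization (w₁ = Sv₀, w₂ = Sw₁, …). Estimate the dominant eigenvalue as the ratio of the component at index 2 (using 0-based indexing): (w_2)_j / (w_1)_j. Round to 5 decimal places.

w1 = Sv₀ = (-2, -2, 8)
w2 = Sw1 = (-32, -30, 72)
Ratio at component: 72 / 8 = 9.00000

9.00000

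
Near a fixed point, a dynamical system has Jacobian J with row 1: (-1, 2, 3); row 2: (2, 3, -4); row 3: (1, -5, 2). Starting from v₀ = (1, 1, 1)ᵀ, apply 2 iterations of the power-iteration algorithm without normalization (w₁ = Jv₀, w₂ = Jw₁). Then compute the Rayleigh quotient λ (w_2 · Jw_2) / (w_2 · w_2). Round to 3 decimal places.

w1 = Jv₀ = (4, 1, -2)
w2 = Jw1 = (-8, 19, -5)
Jw2 = (31, 61, -113)
w2·Jw2 = (-8)·31 + 19·61 + (-5)·(-113) = 1476; w2·w2 = (-8)·(-8) + 19·19 + (-5)·(-5) = 450
λ ≈ 1476/450 = 3.280

3.280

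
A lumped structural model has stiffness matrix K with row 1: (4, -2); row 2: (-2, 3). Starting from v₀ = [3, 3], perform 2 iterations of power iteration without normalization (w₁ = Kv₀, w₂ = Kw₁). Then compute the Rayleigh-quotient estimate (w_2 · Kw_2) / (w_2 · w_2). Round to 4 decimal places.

w1 = Kv₀ = (6, 3)
w2 = Kw1 = (18, -3)
Kw2 = (78, -45)
w2·Kw2 = 18·78 + (-3)·(-45) = 1539; w2·w2 = 18·18 + (-3)·(-3) = 333
λ ≈ 1539/333 = 4.6216

4.6216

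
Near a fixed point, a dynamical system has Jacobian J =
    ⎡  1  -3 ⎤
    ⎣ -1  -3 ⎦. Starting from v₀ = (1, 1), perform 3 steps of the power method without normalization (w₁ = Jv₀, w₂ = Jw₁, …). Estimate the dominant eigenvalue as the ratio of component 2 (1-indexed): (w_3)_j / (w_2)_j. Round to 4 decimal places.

λ ≈ -3.7143

w1 = Jv₀ = (1·1 + (-3)·1; (-1)·1 + (-3)·1) = (-2, -4)
w2 = Jw1 = (1·(-2) + (-3)·(-4); (-1)·(-2) + (-3)·(-4)) = (10, 14)
w3 = Jw2 = (-32, -52)
Ratio at component: -52 / 14 = -3.7143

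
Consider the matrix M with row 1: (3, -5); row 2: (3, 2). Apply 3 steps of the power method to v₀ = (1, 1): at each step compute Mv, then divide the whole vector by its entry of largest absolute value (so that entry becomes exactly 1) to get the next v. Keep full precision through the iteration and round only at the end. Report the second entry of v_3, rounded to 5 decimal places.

0.75221

Mv0 = (-2.000000, 5.000000); divide by 5.000000 → v1 = (-0.400000, 1.000000)
Mv1 = (-6.200000, 0.800000); divide by -6.200000 → v2 = (1.000000, -0.129032)
Mv2 = (3.645161, 2.741935); divide by 3.645161 → v3 = (1.000000, 0.752212)
Requested entry of v3: -85/-113 = 0.75221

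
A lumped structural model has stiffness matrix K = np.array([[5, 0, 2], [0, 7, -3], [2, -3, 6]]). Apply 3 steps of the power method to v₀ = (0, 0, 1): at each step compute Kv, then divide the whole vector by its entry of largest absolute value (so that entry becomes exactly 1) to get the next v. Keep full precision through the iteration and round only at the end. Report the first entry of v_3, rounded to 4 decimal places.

0.4571

Kv0 = (2.00000, -3.00000, 6.00000); divide by 6.00000 → v1 = (0.33333, -0.50000, 1.00000)
Kv1 = (3.66667, -6.50000, 8.16667); divide by 8.16667 → v2 = (0.44898, -0.79592, 1.00000)
Kv2 = (4.24490, -8.57143, 9.28571); divide by 9.28571 → v3 = (0.45714, -0.92308, 1.00000)
Requested entry of v3: 208/455 = 0.4571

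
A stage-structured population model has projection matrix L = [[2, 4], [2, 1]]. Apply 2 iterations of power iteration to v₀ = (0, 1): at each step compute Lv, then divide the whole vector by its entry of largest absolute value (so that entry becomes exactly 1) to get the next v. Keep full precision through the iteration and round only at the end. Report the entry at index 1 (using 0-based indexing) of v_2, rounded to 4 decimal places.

0.7500

Lv0 = (4.00000, 1.00000); divide by 4.00000 → v1 = (1.00000, 0.25000)
Lv1 = (3.00000, 2.25000); divide by 3.00000 → v2 = (1.00000, 0.75000)
Requested entry of v2: 9/12 = 0.7500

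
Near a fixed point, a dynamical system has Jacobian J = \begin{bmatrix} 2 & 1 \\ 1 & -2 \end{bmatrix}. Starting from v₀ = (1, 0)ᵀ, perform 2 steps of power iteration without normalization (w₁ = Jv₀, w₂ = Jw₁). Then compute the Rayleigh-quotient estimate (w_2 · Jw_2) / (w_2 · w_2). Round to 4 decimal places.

λ ≈ 2.0000

w1 = Jv₀ = (2·1 + 1·0; 1·1 + (-2)·0) = (2, 1)
w2 = Jw1 = (2·2 + 1·1; 1·2 + (-2)·1) = (5, 0)
Jw2 = (10, 5)
w2·Jw2 = 5·10 + 0·5 = 50; w2·w2 = 5·5 + 0·0 = 25
λ ≈ 50/25 = 2.0000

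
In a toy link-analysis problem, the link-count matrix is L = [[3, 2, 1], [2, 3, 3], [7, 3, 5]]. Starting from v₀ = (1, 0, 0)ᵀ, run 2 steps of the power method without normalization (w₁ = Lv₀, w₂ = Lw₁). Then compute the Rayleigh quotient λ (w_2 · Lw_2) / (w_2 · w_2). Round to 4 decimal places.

w1 = Lv₀ = (3·1 + 2·0 + 1·0; 2·1 + 3·0 + 3·0; 7·1 + 3·0 + 5·0) = (3, 2, 7)
w2 = Lw1 = (3·3 + 2·2 + 1·7; 2·3 + 3·2 + 3·7; 7·3 + 3·2 + 5·7) = (20, 33, 62)
Lw2 = (188, 325, 549)
w2·Lw2 = 20·188 + 33·325 + 62·549 = 48523; w2·w2 = 20·20 + 33·33 + 62·62 = 5333
λ ≈ 48523/5333 = 9.0986

λ ≈ 9.0986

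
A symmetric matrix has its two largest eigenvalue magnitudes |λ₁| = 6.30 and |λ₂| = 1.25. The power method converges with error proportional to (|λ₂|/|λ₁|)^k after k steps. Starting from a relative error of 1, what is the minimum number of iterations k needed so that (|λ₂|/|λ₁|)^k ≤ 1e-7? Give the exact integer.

10

|λ₂/λ₁| = 1.25/6.30 = 0.19841
Need k ≥ ln(1e-7) / ln(0.19841) = -16.1181 / -1.6174 ≈ 9.965
Smallest integer k satisfying the bound: 10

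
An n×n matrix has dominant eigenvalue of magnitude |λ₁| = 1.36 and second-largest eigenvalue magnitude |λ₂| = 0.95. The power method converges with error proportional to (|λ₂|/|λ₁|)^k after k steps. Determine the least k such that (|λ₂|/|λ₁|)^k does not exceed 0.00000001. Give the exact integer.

52

|λ₂/λ₁| = 0.95/1.36 = 0.69853
Need k ≥ ln(0.00000001) / ln(0.69853) = -18.4207 / -0.3588 ≈ 51.343
Smallest integer k satisfying the bound: 52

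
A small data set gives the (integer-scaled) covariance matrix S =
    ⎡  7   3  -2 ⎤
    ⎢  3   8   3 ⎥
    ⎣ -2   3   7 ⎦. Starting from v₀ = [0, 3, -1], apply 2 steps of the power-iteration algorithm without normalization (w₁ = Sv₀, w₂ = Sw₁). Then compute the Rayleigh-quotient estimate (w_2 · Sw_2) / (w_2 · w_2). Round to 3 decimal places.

10.886

w1 = Sv₀ = (11, 21, 2)
w2 = Sw1 = (136, 207, 55)
Sw2 = (1463, 2229, 734)
w2·Sw2 = 136·1463 + 207·2229 + 55·734 = 700741; w2·w2 = 136·136 + 207·207 + 55·55 = 64370
λ ≈ 700741/64370 = 10.886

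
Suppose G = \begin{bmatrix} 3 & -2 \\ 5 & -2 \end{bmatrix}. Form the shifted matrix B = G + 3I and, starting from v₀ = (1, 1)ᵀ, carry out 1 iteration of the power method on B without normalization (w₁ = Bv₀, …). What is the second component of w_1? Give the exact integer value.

6

B = G + 3I has rows (6, -2); (5, 1)
w1 = Bv₀ = (6·1 + (-2)·1; 5·1 + 1·1) = (4, 6)
Requested component of w1: 6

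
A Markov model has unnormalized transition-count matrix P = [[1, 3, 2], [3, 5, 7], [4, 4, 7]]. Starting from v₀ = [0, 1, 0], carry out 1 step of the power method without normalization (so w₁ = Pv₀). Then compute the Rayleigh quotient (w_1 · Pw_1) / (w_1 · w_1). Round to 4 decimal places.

12.5600

w1 = Pv₀ = (1·0 + 3·1 + 2·0; 3·0 + 5·1 + 7·0; 4·0 + 4·1 + 7·0) = (3, 5, 4)
Pw1 = (26, 62, 60)
w1·Pw1 = 3·26 + 5·62 + 4·60 = 628; w1·w1 = 3·3 + 5·5 + 4·4 = 50
λ ≈ 628/50 = 12.5600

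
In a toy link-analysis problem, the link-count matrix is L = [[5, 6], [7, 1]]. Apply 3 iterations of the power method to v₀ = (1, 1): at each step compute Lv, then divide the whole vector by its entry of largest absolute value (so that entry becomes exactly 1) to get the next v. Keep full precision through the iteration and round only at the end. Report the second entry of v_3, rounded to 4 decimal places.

Lv0 = (11.00000, 8.00000); divide by 11.00000 → v1 = (1.00000, 0.72727)
Lv1 = (9.36364, 7.72727); divide by 9.36364 → v2 = (1.00000, 0.82524)
Lv2 = (9.95146, 7.82524); divide by 9.95146 → v3 = (1.00000, 0.78634)
Requested entry of v3: 806/1025 = 0.7863

0.7863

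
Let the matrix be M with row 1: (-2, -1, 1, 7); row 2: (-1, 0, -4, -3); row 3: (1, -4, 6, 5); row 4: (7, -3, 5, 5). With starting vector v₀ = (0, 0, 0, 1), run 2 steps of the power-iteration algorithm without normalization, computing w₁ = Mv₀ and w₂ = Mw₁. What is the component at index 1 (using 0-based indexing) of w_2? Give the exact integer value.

w1 = Mv₀ = (7, -3, 5, 5)
w2 = Mw1 = (29, -42, 74, 108)
The requested component of w2 is -42.

-42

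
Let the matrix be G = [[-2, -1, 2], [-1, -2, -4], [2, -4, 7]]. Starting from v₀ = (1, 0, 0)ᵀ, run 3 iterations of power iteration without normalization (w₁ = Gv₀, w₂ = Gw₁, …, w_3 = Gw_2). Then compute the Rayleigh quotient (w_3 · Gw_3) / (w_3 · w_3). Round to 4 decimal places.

w1 = Gv₀ = ((-2)·1 + (-1)·0 + 2·0; (-1)·1 + (-2)·0 + (-4)·0; 2·1 + (-4)·0 + 7·0) = (-2, -1, 2)
w2 = Gw1 = ((-2)·(-2) + (-1)·(-1) + 2·2; (-1)·(-2) + (-2)·(-1) + (-4)·2; 2·(-2) + (-4)·(-1) + 7·2) = (9, -4, 14)
w3 = Gw2 = (14, -57, 132)
Gw3 = (293, -428, 1180)
w3·Gw3 = 14·293 + (-57)·(-428) + 132·1180 = 184258; w3·w3 = 14·14 + (-57)·(-57) + 132·132 = 20869
λ ≈ 184258/20869 = 8.8293

8.8293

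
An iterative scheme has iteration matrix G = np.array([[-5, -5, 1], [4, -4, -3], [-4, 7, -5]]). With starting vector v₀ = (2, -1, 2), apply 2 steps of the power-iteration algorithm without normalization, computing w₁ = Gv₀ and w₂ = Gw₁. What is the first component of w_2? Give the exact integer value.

w1 = Gv₀ = ((-5)·2 + (-5)·(-1) + 1·2; 4·2 + (-4)·(-1) + (-3)·2; (-4)·2 + 7·(-1) + (-5)·2) = (-3, 6, -25)
w2 = Gw1 = ((-5)·(-3) + (-5)·6 + 1·(-25); 4·(-3) + (-4)·6 + (-3)·(-25); (-4)·(-3) + 7·6 + (-5)·(-25)) = (-40, 39, 179)
The requested component of w2 is -40.

-40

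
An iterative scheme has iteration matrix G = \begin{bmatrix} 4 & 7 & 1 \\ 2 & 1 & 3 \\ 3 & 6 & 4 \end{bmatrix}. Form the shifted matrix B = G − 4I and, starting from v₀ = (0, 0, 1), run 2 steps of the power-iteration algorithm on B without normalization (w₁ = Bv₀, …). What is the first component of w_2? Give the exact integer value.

21

B = G − 4I has rows (0, 7, 1); (2, -3, 3); (3, 6, 0)
w1 = Bv₀ = (0·0 + 7·0 + 1·1; 2·0 + (-3)·0 + 3·1; 3·0 + 6·0 + 0·1) = (1, 3, 0)
w2 = Bw1 = (0·1 + 7·3 + 1·0; 2·1 + (-3)·3 + 3·0; 3·1 + 6·3 + 0·0) = (21, -7, 21)
Requested component of w2: 21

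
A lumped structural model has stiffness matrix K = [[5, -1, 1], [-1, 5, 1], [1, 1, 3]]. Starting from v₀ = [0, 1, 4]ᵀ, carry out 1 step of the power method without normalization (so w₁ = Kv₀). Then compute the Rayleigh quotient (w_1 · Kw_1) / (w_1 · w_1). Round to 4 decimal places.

4.6911

w1 = Kv₀ = (5·0 + (-1)·1 + 1·4; (-1)·0 + 5·1 + 1·4; 1·0 + 1·1 + 3·4) = (3, 9, 13)
Kw1 = (19, 55, 51)
w1·Kw1 = 3·19 + 9·55 + 13·51 = 1215; w1·w1 = 3·3 + 9·9 + 13·13 = 259
λ ≈ 1215/259 = 4.6911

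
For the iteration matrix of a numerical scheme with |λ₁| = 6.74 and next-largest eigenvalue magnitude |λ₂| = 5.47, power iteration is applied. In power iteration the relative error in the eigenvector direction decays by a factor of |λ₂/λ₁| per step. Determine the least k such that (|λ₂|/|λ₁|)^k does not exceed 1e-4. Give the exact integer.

45

|λ₂/λ₁| = 5.47/6.74 = 0.81157
Need k ≥ ln(1e-4) / ln(0.81157) = -9.2103 / -0.2088 ≈ 44.115
Smallest integer k satisfying the bound: 45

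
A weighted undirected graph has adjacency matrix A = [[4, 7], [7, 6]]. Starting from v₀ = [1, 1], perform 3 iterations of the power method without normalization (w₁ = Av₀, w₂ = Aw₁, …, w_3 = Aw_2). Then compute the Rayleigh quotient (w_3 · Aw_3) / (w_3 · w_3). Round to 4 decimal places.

λ ≈ 12.0711

w1 = Av₀ = (4·1 + 7·1; 7·1 + 6·1) = (11, 13)
w2 = Aw1 = (4·11 + 7·13; 7·11 + 6·13) = (135, 155)
w3 = Aw2 = (1625, 1875)
Aw3 = (19625, 22625)
w3·Aw3 = 1625·19625 + 1875·22625 = 74312500; w3·w3 = 1625·1625 + 1875·1875 = 6156250
λ ≈ 74312500/6156250 = 12.0711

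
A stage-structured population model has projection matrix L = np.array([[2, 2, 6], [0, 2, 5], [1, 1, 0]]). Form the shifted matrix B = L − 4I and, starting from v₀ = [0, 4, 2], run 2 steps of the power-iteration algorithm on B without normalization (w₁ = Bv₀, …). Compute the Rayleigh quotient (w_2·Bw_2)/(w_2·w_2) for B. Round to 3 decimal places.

-5.815

B = L − 4I has rows (-2, 2, 6); (0, -2, 5); (1, 1, -4)
w1 = Bv₀ = ((-2)·0 + 2·4 + 6·2; 0·0 + (-2)·4 + 5·2; 1·0 + 1·4 + (-4)·2) = (20, 2, -4)
w2 = Bw1 = ((-2)·20 + 2·2 + 6·(-4); 0·20 + (-2)·2 + 5·(-4); 1·20 + 1·2 + (-4)·(-4)) = (-60, -24, 38)
Bw2 = (300, 238, -236)
w2·Bw2 = -32680; w2·w2 = 5620; μ ≈ -32680/5620 = -5.815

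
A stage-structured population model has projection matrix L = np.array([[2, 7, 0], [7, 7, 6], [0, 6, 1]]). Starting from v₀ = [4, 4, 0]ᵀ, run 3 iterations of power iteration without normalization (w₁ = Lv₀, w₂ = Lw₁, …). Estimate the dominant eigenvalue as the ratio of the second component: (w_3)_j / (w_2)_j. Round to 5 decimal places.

λ ≈ 13.86294

w1 = Lv₀ = (36, 56, 24)
w2 = Lw1 = (464, 788, 360)
w3 = Lw2 = (6444, 10924, 5088)
Ratio at component: 10924 / 788 = 13.86294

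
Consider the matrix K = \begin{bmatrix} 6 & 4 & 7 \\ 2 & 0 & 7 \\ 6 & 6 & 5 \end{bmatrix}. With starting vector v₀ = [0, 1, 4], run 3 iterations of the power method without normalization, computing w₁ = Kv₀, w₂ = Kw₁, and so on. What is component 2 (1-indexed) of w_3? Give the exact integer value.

w1 = Kv₀ = (32, 28, 26)
w2 = Kw1 = (486, 246, 490)
w3 = Kw2 = (7330, 4402, 6842)
The requested component of w3 is 4402.

4402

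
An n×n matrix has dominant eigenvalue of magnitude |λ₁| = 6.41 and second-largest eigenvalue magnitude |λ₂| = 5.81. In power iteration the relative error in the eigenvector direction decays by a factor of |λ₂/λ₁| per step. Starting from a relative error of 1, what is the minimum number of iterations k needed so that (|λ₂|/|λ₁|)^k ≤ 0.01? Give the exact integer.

|λ₂/λ₁| = 5.81/6.41 = 0.90640
Need k ≥ ln(0.01) / ln(0.90640) = -4.6052 / -0.0983 ≈ 46.858
Smallest integer k satisfying the bound: 47

47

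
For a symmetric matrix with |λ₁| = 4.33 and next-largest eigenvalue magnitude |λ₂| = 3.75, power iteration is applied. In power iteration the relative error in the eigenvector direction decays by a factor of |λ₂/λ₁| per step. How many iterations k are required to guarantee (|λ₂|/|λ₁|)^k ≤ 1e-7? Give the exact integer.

|λ₂/λ₁| = 3.75/4.33 = 0.86605
Need k ≥ ln(1e-7) / ln(0.86605) = -16.1181 / -0.1438 ≈ 112.078
Smallest integer k satisfying the bound: 113

113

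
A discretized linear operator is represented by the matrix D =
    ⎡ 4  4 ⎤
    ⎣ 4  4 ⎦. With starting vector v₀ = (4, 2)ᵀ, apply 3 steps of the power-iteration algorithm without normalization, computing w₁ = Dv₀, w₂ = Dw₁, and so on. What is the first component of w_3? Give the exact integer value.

w1 = Dv₀ = (24, 24)
w2 = Dw1 = (192, 192)
w3 = Dw2 = (1536, 1536)
The requested component of w3 is 1536.

1536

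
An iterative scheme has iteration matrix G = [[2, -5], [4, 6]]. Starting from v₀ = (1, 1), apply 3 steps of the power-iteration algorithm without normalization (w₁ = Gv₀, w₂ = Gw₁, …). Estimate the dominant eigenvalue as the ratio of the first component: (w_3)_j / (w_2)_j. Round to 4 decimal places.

w1 = Gv₀ = (-3, 10)
w2 = Gw1 = (-56, 48)
w3 = Gw2 = (-352, 64)
Ratio at component: -352 / -56 = 6.2857

6.2857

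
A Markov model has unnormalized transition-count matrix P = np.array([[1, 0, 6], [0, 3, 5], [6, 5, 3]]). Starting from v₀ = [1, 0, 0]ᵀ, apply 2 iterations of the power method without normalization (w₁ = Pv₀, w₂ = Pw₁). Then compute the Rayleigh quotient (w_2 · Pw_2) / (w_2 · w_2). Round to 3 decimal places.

λ ≈ 8.314

w1 = Pv₀ = (1, 0, 6)
w2 = Pw1 = (37, 30, 24)
Pw2 = (181, 210, 444)
w2·Pw2 = 37·181 + 30·210 + 24·444 = 23653; w2·w2 = 37·37 + 30·30 + 24·24 = 2845
λ ≈ 23653/2845 = 8.314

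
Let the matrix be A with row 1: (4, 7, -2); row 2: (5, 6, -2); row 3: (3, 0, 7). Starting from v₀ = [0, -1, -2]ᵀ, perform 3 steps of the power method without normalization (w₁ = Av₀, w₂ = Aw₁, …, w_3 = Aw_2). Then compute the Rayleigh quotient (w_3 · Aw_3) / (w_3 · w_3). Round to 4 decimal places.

λ ≈ 7.9027

w1 = Av₀ = (-3, -2, -14)
w2 = Aw1 = (2, 1, -107)
w3 = Aw2 = (229, 230, -743)
Aw3 = (4012, 4011, -4514)
w3·Aw3 = 229·4012 + 230·4011 + (-743)·(-4514) = 5195180; w3·w3 = 229·229 + 230·230 + (-743)·(-743) = 657390
λ ≈ 5195180/657390 = 7.9027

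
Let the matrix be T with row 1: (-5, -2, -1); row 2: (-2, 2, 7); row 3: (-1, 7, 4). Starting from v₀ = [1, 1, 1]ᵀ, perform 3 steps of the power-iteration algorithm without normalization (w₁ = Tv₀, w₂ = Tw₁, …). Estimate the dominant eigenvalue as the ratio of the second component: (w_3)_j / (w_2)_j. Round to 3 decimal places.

w1 = Tv₀ = ((-5)·1 + (-2)·1 + (-1)·1; (-2)·1 + 2·1 + 7·1; (-1)·1 + 7·1 + 4·1) = (-8, 7, 10)
w2 = Tw1 = ((-5)·(-8) + (-2)·7 + (-1)·10; (-2)·(-8) + 2·7 + 7·10; (-1)·(-8) + 7·7 + 4·10) = (16, 100, 97)
w3 = Tw2 = (-377, 847, 1072)
Ratio at component: 847 / 100 = 8.470

λ ≈ 8.470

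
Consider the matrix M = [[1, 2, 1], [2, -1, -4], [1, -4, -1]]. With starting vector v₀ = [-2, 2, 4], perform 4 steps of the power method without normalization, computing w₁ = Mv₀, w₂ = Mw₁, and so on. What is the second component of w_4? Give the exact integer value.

3178

w1 = Mv₀ = (1·(-2) + 2·2 + 1·4; 2·(-2) + (-1)·2 + (-4)·4; 1·(-2) + (-4)·2 + (-1)·4) = (6, -22, -14)
w2 = Mw1 = (1·6 + 2·(-22) + 1·(-14); 2·6 + (-1)·(-22) + (-4)·(-14); 1·6 + (-4)·(-22) + (-1)·(-14)) = (-52, 90, 108)
w3 = Mw2 = (236, -626, -520)
w4 = Mw3 = (-1536, 3178, 3260)
The requested component of w4 is 3178.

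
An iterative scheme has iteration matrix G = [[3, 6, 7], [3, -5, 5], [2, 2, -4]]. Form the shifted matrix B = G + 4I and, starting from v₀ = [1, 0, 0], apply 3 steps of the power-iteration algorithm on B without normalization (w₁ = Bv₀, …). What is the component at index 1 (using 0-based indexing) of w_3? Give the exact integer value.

B = G + 4I has rows (7, 6, 7); (3, -1, 5); (2, 2, 0)
w1 = Bv₀ = (7·1 + 6·0 + 7·0; 3·1 + (-1)·0 + 5·0; 2·1 + 2·0 + 0·0) = (7, 3, 2)
w2 = Bw1 = (7·7 + 6·3 + 7·2; 3·7 + (-1)·3 + 5·2; 2·7 + 2·3 + 0·2) = (81, 28, 20)
w3 = Bw2 = (875, 315, 218)
Requested component of w3: 315

315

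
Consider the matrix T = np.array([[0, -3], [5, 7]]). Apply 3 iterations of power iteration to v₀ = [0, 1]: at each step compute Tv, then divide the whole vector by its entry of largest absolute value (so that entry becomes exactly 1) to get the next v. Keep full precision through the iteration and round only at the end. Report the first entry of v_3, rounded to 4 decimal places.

Tv0 = (-3.00000, 7.00000); divide by 7.00000 → v1 = (-0.42857, 1.00000)
Tv1 = (-3.00000, 4.85714); divide by 4.85714 → v2 = (-0.61765, 1.00000)
Tv2 = (-3.00000, 3.91176); divide by 3.91176 → v3 = (-0.76692, 1.00000)
Requested entry of v3: -102/133 = -0.7669

-0.7669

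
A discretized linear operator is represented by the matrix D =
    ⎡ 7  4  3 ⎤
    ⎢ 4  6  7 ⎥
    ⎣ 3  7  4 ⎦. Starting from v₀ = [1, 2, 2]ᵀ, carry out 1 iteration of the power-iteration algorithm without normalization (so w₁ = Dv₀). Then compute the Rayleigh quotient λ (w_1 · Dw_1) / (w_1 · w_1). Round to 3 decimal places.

w1 = Dv₀ = (7·1 + 4·2 + 3·2; 4·1 + 6·2 + 7·2; 3·1 + 7·2 + 4·2) = (21, 30, 25)
Dw1 = (342, 439, 373)
w1·Dw1 = 21·342 + 30·439 + 25·373 = 29677; w1·w1 = 21·21 + 30·30 + 25·25 = 1966
λ ≈ 29677/1966 = 15.095

λ ≈ 15.095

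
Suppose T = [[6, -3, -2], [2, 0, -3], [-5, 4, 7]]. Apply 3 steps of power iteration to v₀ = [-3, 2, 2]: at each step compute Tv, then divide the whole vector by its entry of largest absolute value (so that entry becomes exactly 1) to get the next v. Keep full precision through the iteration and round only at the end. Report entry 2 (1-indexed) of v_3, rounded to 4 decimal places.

-0.5197

Tv0 = (-28.00000, -12.00000, 37.00000); divide by 37.00000 → v1 = (-0.75676, -0.32432, 1.00000)
Tv1 = (-5.56757, -4.51351, 9.48649); divide by 9.48649 → v2 = (-0.58689, -0.47578, 1.00000)
Tv2 = (-4.09402, -4.17379, 8.03134); divide by 8.03134 → v3 = (-0.50976, -0.51969, 1.00000)
Requested entry of v3: -1465/2819 = -0.5197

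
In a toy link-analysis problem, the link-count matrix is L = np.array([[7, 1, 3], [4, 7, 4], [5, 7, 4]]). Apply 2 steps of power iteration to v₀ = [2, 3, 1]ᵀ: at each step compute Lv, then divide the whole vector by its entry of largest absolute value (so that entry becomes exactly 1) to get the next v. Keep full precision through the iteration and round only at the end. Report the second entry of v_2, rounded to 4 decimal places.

Lv0 = (20.00000, 33.00000, 35.00000); divide by 35.00000 → v1 = (0.57143, 0.94286, 1.00000)
Lv1 = (7.94286, 12.88571, 13.45714); divide by 13.45714 → v2 = (0.59023, 0.95754, 1.00000)
Requested entry of v2: 451/471 = 0.9575

0.9575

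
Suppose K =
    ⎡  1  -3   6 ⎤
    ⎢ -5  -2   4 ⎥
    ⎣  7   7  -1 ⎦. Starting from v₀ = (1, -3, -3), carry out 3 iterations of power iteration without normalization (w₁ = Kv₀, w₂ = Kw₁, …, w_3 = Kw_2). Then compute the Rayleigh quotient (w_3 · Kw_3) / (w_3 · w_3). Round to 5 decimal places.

-1.36619

w1 = Kv₀ = (1·1 + (-3)·(-3) + 6·(-3); (-5)·1 + (-2)·(-3) + 4·(-3); 7·1 + 7·(-3) + (-1)·(-3)) = (-8, -11, -11)
w2 = Kw1 = (1·(-8) + (-3)·(-11) + 6·(-11); (-5)·(-8) + (-2)·(-11) + 4·(-11); 7·(-8) + 7·(-11) + (-1)·(-11)) = (-41, 18, -122)
w3 = Kw2 = (-827, -319, -39)
Kw3 = (-104, 4617, -7983)
w3·Kw3 = (-827)·(-104) + (-319)·4617 + (-39)·(-7983) = -1075478; w3·w3 = (-827)·(-827) + (-319)·(-319) + (-39)·(-39) = 787211
λ ≈ -1075478/787211 = -1.36619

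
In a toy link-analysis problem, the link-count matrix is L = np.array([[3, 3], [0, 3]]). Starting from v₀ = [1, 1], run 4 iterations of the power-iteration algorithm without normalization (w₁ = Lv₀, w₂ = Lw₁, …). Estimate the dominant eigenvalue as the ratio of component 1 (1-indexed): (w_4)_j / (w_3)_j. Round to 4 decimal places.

w1 = Lv₀ = (6, 3)
w2 = Lw1 = (27, 9)
w3 = Lw2 = (108, 27)
w4 = Lw3 = (405, 81)
Ratio at component: 405 / 108 = 3.7500

λ ≈ 3.7500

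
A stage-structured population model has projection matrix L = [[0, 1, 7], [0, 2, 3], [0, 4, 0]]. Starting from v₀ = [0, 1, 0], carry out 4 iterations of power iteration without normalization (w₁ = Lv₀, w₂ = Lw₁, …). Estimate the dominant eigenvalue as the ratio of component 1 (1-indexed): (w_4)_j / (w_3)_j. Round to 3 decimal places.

7.000

w1 = Lv₀ = (1, 2, 4)
w2 = Lw1 = (30, 16, 8)
w3 = Lw2 = (72, 56, 64)
w4 = Lw3 = (504, 304, 224)
Ratio at component: 504 / 72 = 7.000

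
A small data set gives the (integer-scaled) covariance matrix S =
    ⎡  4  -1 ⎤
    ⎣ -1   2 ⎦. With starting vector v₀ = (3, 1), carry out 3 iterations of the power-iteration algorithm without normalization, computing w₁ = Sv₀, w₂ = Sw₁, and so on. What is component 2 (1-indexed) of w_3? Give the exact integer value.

-71

w1 = Sv₀ = (4·3 + (-1)·1; (-1)·3 + 2·1) = (11, -1)
w2 = Sw1 = (4·11 + (-1)·(-1); (-1)·11 + 2·(-1)) = (45, -13)
w3 = Sw2 = (193, -71)
The requested component of w3 is -71.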